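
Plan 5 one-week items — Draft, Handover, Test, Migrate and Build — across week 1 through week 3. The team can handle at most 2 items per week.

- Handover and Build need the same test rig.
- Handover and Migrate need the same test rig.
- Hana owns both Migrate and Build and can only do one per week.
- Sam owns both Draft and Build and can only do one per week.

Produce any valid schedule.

Migrate -> week 2; Build -> week 3; Draft -> week 1; Handover -> week 1; Test -> week 2

Checking: Migrate(week 2) != Build(week 3); Handover(week 1) != Migrate(week 2); Draft(week 1) != Build(week 3); Handover(week 1) != Build(week 3); max 2 per week (cap 2).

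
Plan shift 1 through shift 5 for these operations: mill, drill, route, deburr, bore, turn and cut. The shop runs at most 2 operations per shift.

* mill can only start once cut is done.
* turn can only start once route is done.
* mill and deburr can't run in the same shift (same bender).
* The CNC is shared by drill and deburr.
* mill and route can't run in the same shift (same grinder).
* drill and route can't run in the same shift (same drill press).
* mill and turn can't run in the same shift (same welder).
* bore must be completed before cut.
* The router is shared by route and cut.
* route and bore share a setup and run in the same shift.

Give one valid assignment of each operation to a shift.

cut=shift 2; drill=shift 3; bore=shift 1; deburr=shift 4; mill=shift 3; turn=shift 2; route=shift 1

Checking: cut(shift 2) before mill(shift 3); route(shift 1) before turn(shift 2); bore(shift 1) before cut(shift 2); mill(shift 3) != route(shift 1); route(shift 1) != cut(shift 2); mill(shift 3) != deburr(shift 4); drill(shift 3) != route(shift 1); drill(shift 3) != deburr(shift 4); mill(shift 3) != turn(shift 2); route = bore = shift 1; max 2 per shift (cap 2).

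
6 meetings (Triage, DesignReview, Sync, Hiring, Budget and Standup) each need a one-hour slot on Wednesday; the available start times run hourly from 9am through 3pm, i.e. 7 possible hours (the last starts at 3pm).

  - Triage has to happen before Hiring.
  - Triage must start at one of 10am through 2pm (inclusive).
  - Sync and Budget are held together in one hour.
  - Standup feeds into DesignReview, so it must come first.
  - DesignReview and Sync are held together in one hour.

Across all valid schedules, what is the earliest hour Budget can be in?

10am

Budget must be in the same hour as DesignReview, which can't be before 10am, so Budget is at least 10am.
Budget at 10am is achievable: Budget=10am; Standup=9am; Triage=10am; Hiring=11am; DesignReview=10am; Sync=10am.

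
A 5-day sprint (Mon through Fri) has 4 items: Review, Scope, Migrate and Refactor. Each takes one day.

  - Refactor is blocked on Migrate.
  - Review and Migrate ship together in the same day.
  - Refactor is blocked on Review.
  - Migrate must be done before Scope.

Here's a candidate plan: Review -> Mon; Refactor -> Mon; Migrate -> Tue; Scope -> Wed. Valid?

Migrate must be done before Scope — holds.
Refactor is blocked on Migrate — violated.
Refactor is blocked on Review — violated.
Review and Migrate ship together in the same day — violated.

No. Refactor is blocked on Migrate is not satisfied.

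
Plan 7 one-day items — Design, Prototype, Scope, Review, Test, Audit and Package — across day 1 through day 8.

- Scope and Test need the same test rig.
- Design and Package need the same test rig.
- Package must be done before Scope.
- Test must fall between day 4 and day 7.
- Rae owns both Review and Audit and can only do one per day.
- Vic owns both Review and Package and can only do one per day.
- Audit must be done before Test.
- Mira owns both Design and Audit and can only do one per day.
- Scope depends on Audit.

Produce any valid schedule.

Design=day 2; Scope=day 2; Review=day 2; Package=day 1; Prototype=day 1; Test=day 4; Audit=day 1

Checking: Package(day 1) before Scope(day 2); Audit(day 1) before Test(day 4); Audit(day 1) before Scope(day 2); Design(day 2) != Audit(day 1); Design(day 2) != Package(day 1); Scope(day 2) != Test(day 4); Review(day 2) != Package(day 1); Review(day 2) != Audit(day 1); Test=day 4 in [day 4,day 7].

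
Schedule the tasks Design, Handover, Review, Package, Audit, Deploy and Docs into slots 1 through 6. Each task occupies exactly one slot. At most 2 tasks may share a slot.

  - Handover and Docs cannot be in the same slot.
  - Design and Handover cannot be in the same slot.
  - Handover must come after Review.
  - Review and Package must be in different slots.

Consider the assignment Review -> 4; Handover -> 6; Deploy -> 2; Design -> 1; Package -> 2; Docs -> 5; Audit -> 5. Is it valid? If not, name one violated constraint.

At most 2 tasks may share a slot — holds.
Review and Package must be in different slots — holds.
Design and Handover cannot be in the same slot — holds.
Handover must come after Review — holds.
Handover and Docs cannot be in the same slot — holds.

Yes, all constraints hold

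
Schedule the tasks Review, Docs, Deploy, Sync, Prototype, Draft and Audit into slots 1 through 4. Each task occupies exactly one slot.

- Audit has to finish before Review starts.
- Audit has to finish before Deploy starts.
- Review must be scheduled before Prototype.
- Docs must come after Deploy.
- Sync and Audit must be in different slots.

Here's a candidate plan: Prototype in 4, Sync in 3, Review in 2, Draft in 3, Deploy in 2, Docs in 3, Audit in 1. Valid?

Valid

Review must be scheduled before Prototype — holds.
Docs must come after Deploy — holds.
Audit has to finish before Deploy starts — holds.
Sync and Audit must be in different slots — holds.
Audit has to finish before Review starts — holds.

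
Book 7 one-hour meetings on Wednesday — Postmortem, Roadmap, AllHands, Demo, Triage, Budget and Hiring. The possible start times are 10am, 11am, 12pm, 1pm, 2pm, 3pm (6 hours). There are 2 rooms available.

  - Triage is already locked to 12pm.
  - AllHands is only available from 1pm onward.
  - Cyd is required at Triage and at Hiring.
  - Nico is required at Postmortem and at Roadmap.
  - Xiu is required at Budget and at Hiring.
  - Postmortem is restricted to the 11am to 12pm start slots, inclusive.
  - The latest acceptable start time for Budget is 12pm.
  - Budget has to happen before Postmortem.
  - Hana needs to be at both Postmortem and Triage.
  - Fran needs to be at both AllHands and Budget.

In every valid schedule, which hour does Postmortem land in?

Postmortem's window is 11am–12pm.
Triage is fixed at 12pm, and Postmortem can't share a hour with Triage.
So Postmortem must be 11am.

11am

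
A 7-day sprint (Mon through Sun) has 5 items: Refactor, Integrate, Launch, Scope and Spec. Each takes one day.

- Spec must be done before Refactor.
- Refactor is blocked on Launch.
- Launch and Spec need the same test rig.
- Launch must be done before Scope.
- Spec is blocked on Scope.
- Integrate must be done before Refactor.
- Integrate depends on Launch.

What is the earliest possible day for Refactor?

Thu

Precedence pushes Refactor to at least Thu.
Refactor at Thu is achievable: Scope=Tue; Spec=Wed; Integrate=Tue; Launch=Mon; Refactor=Thu.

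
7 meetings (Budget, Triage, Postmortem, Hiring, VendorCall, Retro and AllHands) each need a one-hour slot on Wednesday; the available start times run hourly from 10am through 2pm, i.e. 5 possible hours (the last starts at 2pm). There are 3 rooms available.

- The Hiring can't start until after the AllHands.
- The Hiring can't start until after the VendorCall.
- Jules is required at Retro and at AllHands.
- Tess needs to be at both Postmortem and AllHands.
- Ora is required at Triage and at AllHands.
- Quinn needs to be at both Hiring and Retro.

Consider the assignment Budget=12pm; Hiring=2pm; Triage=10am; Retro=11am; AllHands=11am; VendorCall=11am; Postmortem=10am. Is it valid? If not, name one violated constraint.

No. Jules is required at Retro and at AllHands is not satisfied.

The Hiring can't start until after the VendorCall — holds.
Jules is required at Retro and at AllHands — violated.
Quinn needs to be at both Hiring and Retro — holds.
There are 3 rooms available — holds.
Tess needs to be at both Postmortem and AllHands — holds.
Ora is required at Triage and at AllHands — holds.
The Hiring can't start until after the AllHands — holds.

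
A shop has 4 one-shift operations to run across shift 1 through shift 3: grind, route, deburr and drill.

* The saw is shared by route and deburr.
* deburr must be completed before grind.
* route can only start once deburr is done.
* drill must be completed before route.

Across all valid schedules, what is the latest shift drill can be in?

Downstream work caps drill at shift 2.
drill at shift 2 is achievable: grind -> shift 2, route -> shift 3, deburr -> shift 1, drill -> shift 2.

shift 2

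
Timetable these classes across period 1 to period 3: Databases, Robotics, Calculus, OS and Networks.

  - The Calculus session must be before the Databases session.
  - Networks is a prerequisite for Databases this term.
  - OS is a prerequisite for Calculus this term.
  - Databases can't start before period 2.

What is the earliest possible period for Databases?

Databases is available from period 2; precedence pushes Databases to at least period 3.
Databases at period 3 is achievable: OS in period 1; Calculus in period 2; Networks in period 1; Databases in period 3; Robotics in period 1.

period 3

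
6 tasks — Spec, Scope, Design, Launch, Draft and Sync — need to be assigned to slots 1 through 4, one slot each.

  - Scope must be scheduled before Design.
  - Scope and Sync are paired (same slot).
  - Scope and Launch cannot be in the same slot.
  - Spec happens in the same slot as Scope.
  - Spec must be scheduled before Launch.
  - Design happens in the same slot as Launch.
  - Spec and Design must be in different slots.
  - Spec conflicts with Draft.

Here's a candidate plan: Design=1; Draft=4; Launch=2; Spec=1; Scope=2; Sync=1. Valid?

No — it violates: Scope must be scheduled before Design

Scope must be scheduled before Design — violated.
Spec and Design must be in different slots — violated.
Spec conflicts with Draft — holds.
Design happens in the same slot as Launch — violated.
Scope and Sync are paired (same slot) — violated.
Scope and Launch cannot be in the same slot — violated.
Spec happens in the same slot as Scope — violated.
Spec must be scheduled before Launch — holds.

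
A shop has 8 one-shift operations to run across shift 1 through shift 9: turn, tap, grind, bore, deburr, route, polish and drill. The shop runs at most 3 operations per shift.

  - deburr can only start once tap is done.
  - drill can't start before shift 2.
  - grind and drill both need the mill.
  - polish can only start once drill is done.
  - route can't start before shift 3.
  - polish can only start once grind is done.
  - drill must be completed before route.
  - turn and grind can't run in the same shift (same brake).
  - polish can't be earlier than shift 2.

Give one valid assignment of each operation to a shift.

route=shift 3; turn=shift 2; drill=shift 2; polish=shift 3; grind=shift 1; bore=shift 1; deburr=shift 2; tap=shift 1

Checking: grind(shift 1) before polish(shift 3); tap(shift 1) before deburr(shift 2); drill(shift 2) before polish(shift 3); drill(shift 2) before route(shift 3); grind(shift 1) != drill(shift 2); turn(shift 2) != grind(shift 1); polish=shift 3 in [shift 2,shift 9]; route=shift 3 in [shift 3,shift 9]; drill=shift 2 in [shift 2,shift 9]; max 3 per shift (cap 3).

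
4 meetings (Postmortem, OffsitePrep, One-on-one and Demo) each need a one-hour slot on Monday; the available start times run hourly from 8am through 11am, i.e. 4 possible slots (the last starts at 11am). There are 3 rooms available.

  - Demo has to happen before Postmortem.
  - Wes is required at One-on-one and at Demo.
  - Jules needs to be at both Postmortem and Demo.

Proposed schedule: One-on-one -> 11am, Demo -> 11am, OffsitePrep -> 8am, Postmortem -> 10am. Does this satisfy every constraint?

No. Wes is required at One-on-one and at Demo is not satisfied.

Jules needs to be at both Postmortem and Demo — holds.
Wes is required at One-on-one and at Demo — violated.
There are 3 rooms available — holds.
Demo has to happen before Postmortem — violated.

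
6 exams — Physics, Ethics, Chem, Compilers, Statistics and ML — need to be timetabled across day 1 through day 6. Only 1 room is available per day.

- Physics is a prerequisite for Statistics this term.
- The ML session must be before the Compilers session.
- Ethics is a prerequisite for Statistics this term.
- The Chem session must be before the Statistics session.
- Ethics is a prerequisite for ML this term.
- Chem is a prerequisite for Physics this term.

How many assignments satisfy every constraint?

Splitting on Physics: it can be day 2 (3), day 3 (6), day 4 (6), day 5 (4). Listing each branch's schedules as (Ethics, Chem, Compilers, Statistics, ML) by day number:
Physics=day 2: (3,1,5,6,4) (3,1,6,4,5) (3,1,6,5,4) — 3.
Physics=day 3: (1,2,5,6,4) (1,2,6,4,5) (1,2,6,5,4) (2,1,5,6,4) (2,1,6,4,5) (2,1,6,5,4) — 6.
Physics=day 4: (1,2,5,6,3) (1,2,6,5,3) (1,3,5,6,2) (1,3,6,5,2) (2,1,5,6,3) (2,1,6,5,3) — 6.
Physics=day 5: (1,2,4,6,3) (1,3,4,6,2) (1,4,3,6,2) (2,1,4,6,3) — 4.
Summing: 3 + 6 + 6 + 4 = 19.

19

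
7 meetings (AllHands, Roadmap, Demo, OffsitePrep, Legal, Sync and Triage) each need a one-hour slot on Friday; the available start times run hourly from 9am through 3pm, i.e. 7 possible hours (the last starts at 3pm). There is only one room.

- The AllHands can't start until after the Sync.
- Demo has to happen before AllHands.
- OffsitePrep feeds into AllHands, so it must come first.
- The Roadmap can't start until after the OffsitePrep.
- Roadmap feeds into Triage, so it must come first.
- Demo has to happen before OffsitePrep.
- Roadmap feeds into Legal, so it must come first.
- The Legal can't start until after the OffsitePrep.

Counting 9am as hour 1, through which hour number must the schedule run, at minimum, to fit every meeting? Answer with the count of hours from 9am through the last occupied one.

The precedence chain requires at least 4 distinct hours.
With at most 1 per hour and 7 meetings, at least 7 hours are needed.
7 works (last occupied hour: 3pm): for example Demo=9am; Triage=3pm; OffsitePrep=10am; Roadmap=1pm; AllHands=12pm; Legal=2pm; Sync=11am.

7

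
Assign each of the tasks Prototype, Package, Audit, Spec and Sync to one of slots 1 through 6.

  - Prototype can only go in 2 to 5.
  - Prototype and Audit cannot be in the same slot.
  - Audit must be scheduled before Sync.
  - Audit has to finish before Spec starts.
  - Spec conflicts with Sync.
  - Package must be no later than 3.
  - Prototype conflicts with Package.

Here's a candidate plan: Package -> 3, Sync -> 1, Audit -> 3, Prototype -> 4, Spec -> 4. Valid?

Package must be no later than 3 — holds.
Prototype conflicts with Package — holds.
Audit must be scheduled before Sync — violated.
Audit has to finish before Spec starts — holds.
Spec conflicts with Sync — holds.
Prototype and Audit cannot be in the same slot — holds.
Prototype can only go in 2 to 5 — holds.

Invalid. Audit must be scheduled before Sync.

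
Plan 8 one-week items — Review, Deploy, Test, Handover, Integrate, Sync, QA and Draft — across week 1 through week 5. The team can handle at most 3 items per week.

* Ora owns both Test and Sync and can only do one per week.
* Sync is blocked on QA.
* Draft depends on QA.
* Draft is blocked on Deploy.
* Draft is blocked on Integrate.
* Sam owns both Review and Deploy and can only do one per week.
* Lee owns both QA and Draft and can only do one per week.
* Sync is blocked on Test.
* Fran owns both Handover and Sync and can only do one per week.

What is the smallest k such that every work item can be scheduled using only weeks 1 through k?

3

The precedence chain requires at least 2 distinct weeks.
With at most 3 per week and 8 work items, at least 3 weeks are needed.
3 works (last occupied week: week 3): for example Test -> week 2, Integrate -> week 1, Sync -> week 3, Deploy -> week 1, Review -> week 3, QA -> week 1, Handover -> week 2, Draft -> week 2.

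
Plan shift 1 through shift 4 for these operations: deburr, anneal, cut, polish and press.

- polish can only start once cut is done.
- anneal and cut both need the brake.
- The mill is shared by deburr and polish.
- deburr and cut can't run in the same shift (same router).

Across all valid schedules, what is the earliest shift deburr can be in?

deburr at shift 1 is achievable: anneal in shift 1, press in shift 1, deburr in shift 1, polish in shift 3, cut in shift 2.

shift 1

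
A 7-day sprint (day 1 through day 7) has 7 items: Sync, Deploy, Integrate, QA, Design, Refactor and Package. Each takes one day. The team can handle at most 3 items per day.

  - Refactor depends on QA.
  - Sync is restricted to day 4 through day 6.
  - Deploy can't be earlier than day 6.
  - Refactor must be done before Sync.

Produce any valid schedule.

QA -> day 1; Design -> day 1; Deploy -> day 6; Integrate -> day 1; Package -> day 2; Sync -> day 4; Refactor -> day 2

Checking: Refactor(day 2) before Sync(day 4); QA(day 1) before Refactor(day 2); Deploy=day 6 in [day 6,day 7]; Sync=day 4 in [day 4,day 6]; max 3 per day (cap 3).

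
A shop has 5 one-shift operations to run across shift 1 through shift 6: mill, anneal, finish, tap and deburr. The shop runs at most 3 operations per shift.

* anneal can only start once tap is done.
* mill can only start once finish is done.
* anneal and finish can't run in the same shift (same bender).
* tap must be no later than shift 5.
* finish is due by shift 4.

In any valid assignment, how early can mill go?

shift 2

Precedence pushes mill to at least shift 2.
mill at shift 2 is achievable: tap=shift 1, finish=shift 1, mill=shift 2, deburr=shift 1, anneal=shift 2.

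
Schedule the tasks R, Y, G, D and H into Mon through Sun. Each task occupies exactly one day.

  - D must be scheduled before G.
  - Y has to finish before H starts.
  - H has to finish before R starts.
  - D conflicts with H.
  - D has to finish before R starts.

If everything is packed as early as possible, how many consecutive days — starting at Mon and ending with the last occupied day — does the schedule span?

The precedence chain requires at least 3 distinct days.
3 works (last occupied day: Wed): for example R=Wed, Y=Mon, H=Tue, D=Mon, G=Tue.

3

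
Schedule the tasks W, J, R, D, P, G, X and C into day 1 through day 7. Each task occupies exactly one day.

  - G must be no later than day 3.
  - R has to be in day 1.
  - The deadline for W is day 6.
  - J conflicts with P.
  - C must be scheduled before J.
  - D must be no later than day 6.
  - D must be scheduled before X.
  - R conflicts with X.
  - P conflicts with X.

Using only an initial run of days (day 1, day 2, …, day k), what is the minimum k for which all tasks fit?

The precedence chain requires at least 2 distinct days.
2 works (last occupied day: day 2): for example J -> day 2, X -> day 2, P -> day 1, G -> day 1, W -> day 1, D -> day 1, R -> day 1, C -> day 1.

2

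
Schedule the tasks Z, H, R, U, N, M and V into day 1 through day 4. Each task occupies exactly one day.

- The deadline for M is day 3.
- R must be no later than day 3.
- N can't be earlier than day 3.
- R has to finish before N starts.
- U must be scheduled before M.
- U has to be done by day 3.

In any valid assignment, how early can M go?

day 2

Precedence pushes M to at least day 2; M's own window allows nothing later than day 3.
M at day 2 is achievable: N in day 3, R in day 1, U in day 1, V in day 1, M in day 2, H in day 1, Z in day 1.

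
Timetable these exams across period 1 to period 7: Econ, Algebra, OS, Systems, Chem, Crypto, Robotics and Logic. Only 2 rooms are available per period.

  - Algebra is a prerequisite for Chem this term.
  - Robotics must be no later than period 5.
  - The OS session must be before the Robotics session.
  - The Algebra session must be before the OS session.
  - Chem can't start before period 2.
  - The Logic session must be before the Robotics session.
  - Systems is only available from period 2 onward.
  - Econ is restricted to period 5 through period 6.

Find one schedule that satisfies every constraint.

Systems in period 3; Robotics in period 3; Chem in period 2; Algebra in period 1; Crypto in period 4; Logic in period 1; Econ in period 5; OS in period 2

Checking: OS(period 2) before Robotics(period 3); Logic(period 1) before Robotics(period 3); Algebra(period 1) before OS(period 2); Algebra(period 1) before Chem(period 2); Robotics=period 3 in [period 1,period 5]; Systems=period 3 in [period 2,period 7]; Econ=period 5 in [period 5,period 6]; Chem=period 2 in [period 2,period 7]; max 2 per period (cap 2).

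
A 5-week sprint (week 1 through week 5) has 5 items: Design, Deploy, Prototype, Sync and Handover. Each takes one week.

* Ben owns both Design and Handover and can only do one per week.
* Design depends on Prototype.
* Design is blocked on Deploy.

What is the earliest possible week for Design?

week 2

Precedence pushes Design to at least week 2.
Design at week 2 is achievable: Handover in week 1, Deploy in week 1, Prototype in week 1, Design in week 2, Sync in week 1.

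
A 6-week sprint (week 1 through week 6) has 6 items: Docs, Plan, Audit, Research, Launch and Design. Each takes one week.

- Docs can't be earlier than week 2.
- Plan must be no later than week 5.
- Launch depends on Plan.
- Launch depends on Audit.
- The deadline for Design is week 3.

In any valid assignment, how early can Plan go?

week 1

Plan's own window allows nothing later than week 5.
Plan at week 1 is achievable: Design -> week 1, Audit -> week 1, Research -> week 1, Docs -> week 2, Plan -> week 1, Launch -> week 2.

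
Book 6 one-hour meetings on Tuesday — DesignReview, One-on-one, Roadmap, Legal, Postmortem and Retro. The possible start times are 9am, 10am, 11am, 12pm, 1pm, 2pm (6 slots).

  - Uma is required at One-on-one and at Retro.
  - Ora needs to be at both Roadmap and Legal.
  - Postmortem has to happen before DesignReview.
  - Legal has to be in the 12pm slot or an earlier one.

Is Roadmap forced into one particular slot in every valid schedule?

Roadmap can be 9am (e.g. One-on-one=9am, Roadmap=9am, Postmortem=9am, DesignReview=10am, Legal=10am, Retro=10am) or 10am (e.g. One-on-one -> 9am, Retro -> 10am, Roadmap -> 10am, Postmortem -> 9am, Legal -> 9am, DesignReview -> 10am).

No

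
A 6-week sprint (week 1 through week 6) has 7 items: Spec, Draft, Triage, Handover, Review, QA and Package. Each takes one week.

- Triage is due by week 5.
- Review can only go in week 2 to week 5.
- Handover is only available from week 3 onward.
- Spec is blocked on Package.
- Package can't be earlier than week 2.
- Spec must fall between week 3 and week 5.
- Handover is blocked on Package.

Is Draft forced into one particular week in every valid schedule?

No

Draft can be week 1 (e.g. Draft in week 1, Handover in week 3, Review in week 2, Spec in week 3, Triage in week 1, QA in week 1, Package in week 2) or week 2 (e.g. Package=week 2, Draft=week 2, Review=week 2, Spec=week 3, QA=week 1, Triage=week 1, Handover=week 3).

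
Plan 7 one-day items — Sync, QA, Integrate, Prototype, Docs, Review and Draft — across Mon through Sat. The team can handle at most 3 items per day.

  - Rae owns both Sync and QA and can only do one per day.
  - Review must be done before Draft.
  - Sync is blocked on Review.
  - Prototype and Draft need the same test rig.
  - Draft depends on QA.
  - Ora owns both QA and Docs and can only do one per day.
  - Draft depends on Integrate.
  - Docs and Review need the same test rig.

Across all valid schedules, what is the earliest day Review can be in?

Mon

Downstream work caps Review at Fri.
Review at Mon is achievable: Draft -> Tue; Integrate -> Mon; Prototype -> Wed; QA -> Mon; Sync -> Tue; Review -> Mon; Docs -> Tue.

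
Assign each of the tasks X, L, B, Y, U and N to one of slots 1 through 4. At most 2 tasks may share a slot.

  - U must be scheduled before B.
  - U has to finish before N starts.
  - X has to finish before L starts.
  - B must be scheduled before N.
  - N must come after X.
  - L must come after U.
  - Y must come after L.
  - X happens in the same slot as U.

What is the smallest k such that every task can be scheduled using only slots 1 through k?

3

The precedence chain requires at least 3 distinct slots.
With at most 2 per slot and 6 tasks, at least 3 slots are needed.
3 works (last occupied slot: 3): for example Y=3; L=2; N=3; X=1; U=1; B=2.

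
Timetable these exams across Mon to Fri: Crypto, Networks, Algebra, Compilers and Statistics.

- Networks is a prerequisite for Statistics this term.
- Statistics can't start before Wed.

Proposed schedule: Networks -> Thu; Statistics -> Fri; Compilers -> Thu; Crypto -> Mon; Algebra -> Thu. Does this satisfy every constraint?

Valid

Statistics can't start before Wed — holds.
Networks is a prerequisite for Statistics this term — holds.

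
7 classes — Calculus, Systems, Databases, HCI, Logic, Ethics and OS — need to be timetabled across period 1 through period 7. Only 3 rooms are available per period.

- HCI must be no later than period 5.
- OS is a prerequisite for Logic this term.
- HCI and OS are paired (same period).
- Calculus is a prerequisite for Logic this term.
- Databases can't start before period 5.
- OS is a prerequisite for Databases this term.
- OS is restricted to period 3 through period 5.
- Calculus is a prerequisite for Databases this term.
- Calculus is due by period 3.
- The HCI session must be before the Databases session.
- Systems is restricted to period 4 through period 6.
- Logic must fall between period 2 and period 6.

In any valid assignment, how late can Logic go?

Logic is available from period 2; precedence pushes Logic to at least period 4; Logic's own window allows nothing later than period 6.
Logic at period 6 is achievable: Calculus=period 1, Databases=period 5, Systems=period 4, Logic=period 6, Ethics=period 1, HCI=period 3, OS=period 3.

period 6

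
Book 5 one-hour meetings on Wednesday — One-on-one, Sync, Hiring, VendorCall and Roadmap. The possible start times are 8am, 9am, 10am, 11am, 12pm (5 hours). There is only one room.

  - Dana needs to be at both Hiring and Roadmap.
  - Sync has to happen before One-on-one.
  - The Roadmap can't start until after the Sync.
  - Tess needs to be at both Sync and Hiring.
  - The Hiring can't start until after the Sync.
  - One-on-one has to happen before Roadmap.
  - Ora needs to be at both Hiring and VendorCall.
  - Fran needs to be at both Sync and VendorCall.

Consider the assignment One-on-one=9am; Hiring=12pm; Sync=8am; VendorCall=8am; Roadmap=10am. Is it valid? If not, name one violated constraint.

One-on-one has to happen before Roadmap — holds.
Tess needs to be at both Sync and Hiring — holds.
Dana needs to be at both Hiring and Roadmap — holds.
Sync has to happen before One-on-one — holds.
Fran needs to be at both Sync and VendorCall — violated.
Ora needs to be at both Hiring and VendorCall — holds.
The Roadmap can't start until after the Sync — holds.
The Hiring can't start until after the Sync — holds.
There is only one room — violated.

No. Fran needs to be at both Sync and VendorCall is not satisfied.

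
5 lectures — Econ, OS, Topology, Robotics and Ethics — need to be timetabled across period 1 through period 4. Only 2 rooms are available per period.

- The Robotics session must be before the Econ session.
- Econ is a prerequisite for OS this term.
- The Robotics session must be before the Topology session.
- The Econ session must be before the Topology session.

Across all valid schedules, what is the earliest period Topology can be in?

period 3

Precedence pushes Topology to at least period 3.
Topology at period 3 is achievable: Robotics -> period 1, Ethics -> period 1, Topology -> period 3, Econ -> period 2, OS -> period 3.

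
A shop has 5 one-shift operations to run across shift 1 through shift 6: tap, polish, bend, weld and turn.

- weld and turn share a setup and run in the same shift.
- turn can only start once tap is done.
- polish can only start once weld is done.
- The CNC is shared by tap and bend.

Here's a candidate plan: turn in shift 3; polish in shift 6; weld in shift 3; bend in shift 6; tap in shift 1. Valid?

Valid

The CNC is shared by tap and bend — holds.
polish can only start once weld is done — holds.
turn can only start once tap is done — holds.
weld and turn share a setup and run in the same shift — holds.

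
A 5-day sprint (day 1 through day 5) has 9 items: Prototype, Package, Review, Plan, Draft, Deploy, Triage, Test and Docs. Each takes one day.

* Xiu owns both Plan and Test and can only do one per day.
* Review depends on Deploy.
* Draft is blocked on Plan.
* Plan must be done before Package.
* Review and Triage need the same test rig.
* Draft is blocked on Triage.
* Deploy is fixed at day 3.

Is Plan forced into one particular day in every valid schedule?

Plan can be day 1 (e.g. Draft=day 2, Docs=day 1, Package=day 2, Prototype=day 1, Deploy=day 3, Test=day 2, Triage=day 1, Review=day 4, Plan=day 1) or day 2 (e.g. Docs in day 1, Package in day 3, Triage in day 1, Prototype in day 1, Draft in day 3, Plan in day 2, Test in day 1, Review in day 4, Deploy in day 3).

No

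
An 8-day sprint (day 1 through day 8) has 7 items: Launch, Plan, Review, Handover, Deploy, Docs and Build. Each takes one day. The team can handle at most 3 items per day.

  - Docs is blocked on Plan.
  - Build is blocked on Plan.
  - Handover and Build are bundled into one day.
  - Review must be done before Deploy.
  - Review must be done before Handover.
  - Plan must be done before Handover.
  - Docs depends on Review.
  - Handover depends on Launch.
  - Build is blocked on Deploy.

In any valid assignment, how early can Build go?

day 3

Precedence pushes Build to at least day 3.
Build at day 3 is achievable: Launch=day 1; Handover=day 3; Review=day 1; Deploy=day 2; Docs=day 2; Plan=day 1; Build=day 3.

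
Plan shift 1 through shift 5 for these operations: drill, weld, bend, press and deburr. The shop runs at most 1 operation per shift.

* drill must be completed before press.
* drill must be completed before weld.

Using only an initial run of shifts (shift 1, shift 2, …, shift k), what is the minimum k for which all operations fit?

The precedence chain requires at least 2 distinct shifts.
With at most 1 per shift and 5 operations, at least 5 shifts are needed.
5 works (last occupied shift: shift 5): for example deburr in shift 5, weld in shift 2, bend in shift 4, drill in shift 1, press in shift 3.

5 shifts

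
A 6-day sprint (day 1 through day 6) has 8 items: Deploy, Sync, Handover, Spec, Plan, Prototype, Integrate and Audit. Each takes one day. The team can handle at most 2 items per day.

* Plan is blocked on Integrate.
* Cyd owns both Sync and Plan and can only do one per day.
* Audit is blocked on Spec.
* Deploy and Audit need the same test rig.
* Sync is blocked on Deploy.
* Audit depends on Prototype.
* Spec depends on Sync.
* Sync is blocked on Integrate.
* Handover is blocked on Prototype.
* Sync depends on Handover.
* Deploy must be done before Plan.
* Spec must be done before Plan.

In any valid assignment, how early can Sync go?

day 3

Precedence pushes Sync to at least day 3; downstream work caps Sync at day 4.
Sync at day 3 is achievable: Plan=day 5, Integrate=day 2, Spec=day 4, Sync=day 3, Audit=day 5, Prototype=day 1, Deploy=day 1, Handover=day 2.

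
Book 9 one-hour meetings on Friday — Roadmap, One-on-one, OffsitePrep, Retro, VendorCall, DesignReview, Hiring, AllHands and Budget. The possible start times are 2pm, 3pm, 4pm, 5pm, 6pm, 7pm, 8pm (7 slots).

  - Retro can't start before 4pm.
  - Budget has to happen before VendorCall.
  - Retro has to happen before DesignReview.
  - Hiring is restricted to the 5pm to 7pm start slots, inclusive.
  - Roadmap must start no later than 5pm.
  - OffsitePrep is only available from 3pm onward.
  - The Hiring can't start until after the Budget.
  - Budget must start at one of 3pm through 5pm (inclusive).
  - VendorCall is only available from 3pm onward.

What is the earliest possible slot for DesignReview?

Precedence pushes DesignReview to at least 5pm.
DesignReview at 5pm is achievable: Roadmap -> 2pm; AllHands -> 2pm; OffsitePrep -> 3pm; DesignReview -> 5pm; One-on-one -> 2pm; VendorCall -> 4pm; Hiring -> 5pm; Retro -> 4pm; Budget -> 3pm.

5pm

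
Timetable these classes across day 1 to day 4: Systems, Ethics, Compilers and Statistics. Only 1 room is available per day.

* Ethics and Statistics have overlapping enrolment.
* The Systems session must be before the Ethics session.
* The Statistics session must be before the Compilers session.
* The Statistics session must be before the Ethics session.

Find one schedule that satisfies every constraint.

Compilers=day 4; Systems=day 2; Ethics=day 3; Statistics=day 1

Checking: Systems(day 2) before Ethics(day 3); Statistics(day 1) before Compilers(day 4); Statistics(day 1) before Ethics(day 3); Ethics(day 3) != Statistics(day 1); max 1 per day (cap 1).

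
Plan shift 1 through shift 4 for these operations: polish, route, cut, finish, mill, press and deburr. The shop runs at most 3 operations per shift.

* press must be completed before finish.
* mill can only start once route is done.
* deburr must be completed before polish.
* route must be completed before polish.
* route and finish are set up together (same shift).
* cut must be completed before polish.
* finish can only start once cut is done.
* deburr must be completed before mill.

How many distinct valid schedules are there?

21

Splitting on polish: it can be shift 3 (4), shift 4 (17). Listing each branch's schedules as (route, cut, finish, mill, press, deburr) by shift number:
polish=shift 3: (2,1,2,3,1,1) (2,1,2,3,1,2) (2,1,2,4,1,1) (2,1,2,4,1,2) — 4.
polish=shift 4: (2,1,2,3,1,1) (2,1,2,3,1,2) (2,1,2,4,1,1) (2,1,2,4,1,2) (2,1,2,4,1,3) (3,1,3,4,1,1) (3,1,3,4,1,2) (3,1,3,4,1,3) (3,1,3,4,2,1) (3,1,3,4,2,2) (3,1,3,4,2,3) (3,2,3,4,1,1) (3,2,3,4,1,2) (3,2,3,4,1,3) (3,2,3,4,2,1) (3,2,3,4,2,2) (3,2,3,4,2,3) — 17.
Summing: 4 + 17 = 21.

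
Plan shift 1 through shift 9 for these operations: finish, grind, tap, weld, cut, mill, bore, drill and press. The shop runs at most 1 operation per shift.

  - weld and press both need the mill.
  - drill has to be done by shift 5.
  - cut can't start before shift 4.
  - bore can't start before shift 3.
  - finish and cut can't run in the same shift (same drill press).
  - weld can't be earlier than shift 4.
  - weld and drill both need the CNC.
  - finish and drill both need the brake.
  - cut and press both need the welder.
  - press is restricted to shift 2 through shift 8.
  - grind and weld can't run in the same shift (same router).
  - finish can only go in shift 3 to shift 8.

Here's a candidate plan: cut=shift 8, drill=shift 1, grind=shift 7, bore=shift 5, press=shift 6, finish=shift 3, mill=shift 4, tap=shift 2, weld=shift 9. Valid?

finish and cut can't run in the same shift (same drill press) — holds.
weld and press both need the mill — holds.
weld and drill both need the CNC — holds.
The shop runs at most 1 operation per shift — holds.
finish and drill both need the brake — holds.
drill has to be done by shift 5 — holds.
grind and weld can't run in the same shift (same router) — holds.
weld can't be earlier than shift 4 — holds.
bore can't start before shift 3 — holds.
cut can't start before shift 4 — holds.
finish can only go in shift 3 to shift 8 — holds.
press is restricted to shift 2 through shift 8 — holds.
cut and press both need the welder — holds.

Valid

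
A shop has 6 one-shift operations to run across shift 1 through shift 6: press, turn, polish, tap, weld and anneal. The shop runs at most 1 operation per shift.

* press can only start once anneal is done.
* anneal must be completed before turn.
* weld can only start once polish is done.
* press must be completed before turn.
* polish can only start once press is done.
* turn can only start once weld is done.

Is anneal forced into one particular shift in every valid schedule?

No

anneal can be shift 1 (e.g. turn=shift 5, polish=shift 3, weld=shift 4, tap=shift 6, anneal=shift 1, press=shift 2) or shift 2 (e.g. tap -> shift 1; polish -> shift 4; press -> shift 3; turn -> shift 6; weld -> shift 5; anneal -> shift 2).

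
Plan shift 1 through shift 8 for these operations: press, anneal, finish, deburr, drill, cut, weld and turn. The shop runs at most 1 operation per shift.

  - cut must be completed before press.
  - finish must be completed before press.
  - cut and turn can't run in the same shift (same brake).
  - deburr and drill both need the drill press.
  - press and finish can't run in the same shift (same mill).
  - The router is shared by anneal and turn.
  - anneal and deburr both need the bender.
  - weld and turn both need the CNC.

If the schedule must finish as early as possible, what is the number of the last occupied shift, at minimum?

8

The precedence chain requires at least 2 distinct shifts.
With at most 1 per shift and 8 operations, at least 8 shifts are needed.
8 works (last occupied shift: shift 8): for example anneal -> shift 4; deburr -> shift 5; cut -> shift 2; drill -> shift 6; weld -> shift 7; finish -> shift 1; turn -> shift 8; press -> shift 3.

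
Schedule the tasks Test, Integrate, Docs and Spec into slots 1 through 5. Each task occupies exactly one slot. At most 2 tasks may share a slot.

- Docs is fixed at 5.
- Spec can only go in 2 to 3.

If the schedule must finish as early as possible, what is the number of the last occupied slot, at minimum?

slot 5

With at most 2 per slot and 4 tasks, at least 2 slots are needed.
Docs can't be placed before 5, so the schedule must run through at least slot 5.
5 works (last occupied slot: 5): for example Test in 1; Spec in 2; Integrate in 1; Docs in 5.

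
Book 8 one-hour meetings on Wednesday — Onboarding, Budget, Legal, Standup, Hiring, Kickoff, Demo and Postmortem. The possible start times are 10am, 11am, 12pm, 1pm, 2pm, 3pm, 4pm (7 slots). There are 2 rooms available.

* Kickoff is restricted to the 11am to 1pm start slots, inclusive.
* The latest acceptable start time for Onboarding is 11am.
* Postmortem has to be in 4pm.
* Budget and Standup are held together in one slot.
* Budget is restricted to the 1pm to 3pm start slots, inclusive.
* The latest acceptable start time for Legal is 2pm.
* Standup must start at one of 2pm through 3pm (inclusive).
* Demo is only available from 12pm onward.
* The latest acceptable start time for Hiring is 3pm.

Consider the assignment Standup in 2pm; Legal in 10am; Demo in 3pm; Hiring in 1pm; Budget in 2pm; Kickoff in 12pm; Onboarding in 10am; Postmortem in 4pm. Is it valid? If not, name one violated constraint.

Valid

Budget and Standup are held together in one slot — holds.
Standup must start at one of 2pm through 3pm (inclusive) — holds.
The latest acceptable start time for Hiring is 3pm — holds.
Postmortem has to be in 4pm — holds.
Kickoff is restricted to the 11am to 1pm start slots, inclusive — holds.
The latest acceptable start time for Onboarding is 11am — holds.
Budget is restricted to the 1pm to 3pm start slots, inclusive — holds.
There are 2 rooms available — holds.
Demo is only available from 12pm onward — holds.
The latest acceptable start time for Legal is 2pm — holds.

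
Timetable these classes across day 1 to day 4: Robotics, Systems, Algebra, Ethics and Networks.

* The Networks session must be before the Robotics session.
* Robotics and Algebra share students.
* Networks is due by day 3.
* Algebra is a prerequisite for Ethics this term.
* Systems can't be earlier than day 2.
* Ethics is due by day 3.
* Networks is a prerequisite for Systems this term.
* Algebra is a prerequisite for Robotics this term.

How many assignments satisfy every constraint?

39

Splitting on Robotics: it can be day 2 (6), day 3 (15), day 4 (18). Listing each branch's schedules as (Systems, Algebra, Ethics, Networks) by day number:
Robotics=day 2: (2,1,2,1) (2,1,3,1) (3,1,2,1) (3,1,3,1) (4,1,2,1) (4,1,3,1) — 6.
Robotics=day 3: (2,1,2,1) (2,1,3,1) (2,2,3,1) (3,1,2,1) (3,1,2,2) (3,1,3,1) (3,1,3,2) (3,2,3,1) (3,2,3,2) (4,1,2,1) (4,1,2,2) (4,1,3,1) (4,1,3,2) (4,2,3,1) (4,2,3,2) — 15.
Robotics=day 4: (2,1,2,1) (2,1,3,1) (2,2,3,1) (3,1,2,1) (3,1,2,2) (3,1,3,1) (3,1,3,2) (3,2,3,1) (3,2,3,2) (4,1,2,1) (4,1,2,2) (4,1,2,3) (4,1,3,1) (4,1,3,2) (4,1,3,3) (4,2,3,1) (4,2,3,2) (4,2,3,3) — 18.
Summing: 6 + 15 + 18 = 39.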